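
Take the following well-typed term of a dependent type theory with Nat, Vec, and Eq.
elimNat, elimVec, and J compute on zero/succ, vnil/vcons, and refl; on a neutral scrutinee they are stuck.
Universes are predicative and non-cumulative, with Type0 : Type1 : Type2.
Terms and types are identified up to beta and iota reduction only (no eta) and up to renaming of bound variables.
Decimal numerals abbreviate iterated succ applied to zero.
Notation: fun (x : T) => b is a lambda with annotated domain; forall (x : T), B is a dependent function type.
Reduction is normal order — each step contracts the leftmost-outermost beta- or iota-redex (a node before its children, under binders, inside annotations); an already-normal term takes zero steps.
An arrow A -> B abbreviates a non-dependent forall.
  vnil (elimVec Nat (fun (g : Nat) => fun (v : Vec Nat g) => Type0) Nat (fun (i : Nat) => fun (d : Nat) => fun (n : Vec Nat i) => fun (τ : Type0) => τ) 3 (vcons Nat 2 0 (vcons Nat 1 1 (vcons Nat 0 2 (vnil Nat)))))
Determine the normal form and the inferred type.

reduced normal form:
  vnil Nat
type:
  Vec Nat 0


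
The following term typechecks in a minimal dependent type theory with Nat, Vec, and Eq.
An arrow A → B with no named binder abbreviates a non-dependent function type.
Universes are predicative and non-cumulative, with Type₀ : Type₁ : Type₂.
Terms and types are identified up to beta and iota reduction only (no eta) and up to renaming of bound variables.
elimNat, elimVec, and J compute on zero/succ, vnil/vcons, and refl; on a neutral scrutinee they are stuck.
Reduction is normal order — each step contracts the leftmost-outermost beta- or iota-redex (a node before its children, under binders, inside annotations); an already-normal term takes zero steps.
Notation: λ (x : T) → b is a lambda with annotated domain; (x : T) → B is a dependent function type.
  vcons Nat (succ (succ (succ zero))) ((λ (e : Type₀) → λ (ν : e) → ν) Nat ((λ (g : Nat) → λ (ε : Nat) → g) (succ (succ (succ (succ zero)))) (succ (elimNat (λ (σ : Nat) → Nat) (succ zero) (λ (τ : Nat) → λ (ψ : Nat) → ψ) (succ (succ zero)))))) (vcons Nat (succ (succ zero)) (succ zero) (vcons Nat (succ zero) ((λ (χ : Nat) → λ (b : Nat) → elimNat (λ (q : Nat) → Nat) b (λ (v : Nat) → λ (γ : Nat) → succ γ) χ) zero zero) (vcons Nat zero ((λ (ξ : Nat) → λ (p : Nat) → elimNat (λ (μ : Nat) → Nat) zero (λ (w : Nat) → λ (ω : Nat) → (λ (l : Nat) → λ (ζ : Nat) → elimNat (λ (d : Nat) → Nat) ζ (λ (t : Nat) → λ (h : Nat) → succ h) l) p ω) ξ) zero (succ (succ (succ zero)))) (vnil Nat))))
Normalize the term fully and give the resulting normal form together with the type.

normal form:
  vcons Nat (succ (succ (succ zero))) (succ (succ (succ (succ zero)))) (vcons Nat (succ (succ zero)) (succ zero) (vcons Nat (succ zero) zero (vcons Nat zero zero (vnil Nat))))
type:
  Vec Nat (succ (succ (succ (succ zero))))
observation: contracting a beta-redex first, the term normalizes in 10 steps.


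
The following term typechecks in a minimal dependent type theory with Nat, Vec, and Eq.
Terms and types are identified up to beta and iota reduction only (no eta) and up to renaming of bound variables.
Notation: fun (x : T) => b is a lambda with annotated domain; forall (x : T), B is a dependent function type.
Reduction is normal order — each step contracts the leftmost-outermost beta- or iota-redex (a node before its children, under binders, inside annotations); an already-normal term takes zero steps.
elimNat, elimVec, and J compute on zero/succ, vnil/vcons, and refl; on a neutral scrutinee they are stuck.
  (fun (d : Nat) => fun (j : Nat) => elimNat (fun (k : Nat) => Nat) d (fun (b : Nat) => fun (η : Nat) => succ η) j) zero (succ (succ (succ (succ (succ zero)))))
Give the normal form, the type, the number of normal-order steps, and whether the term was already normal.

resulting normal form:
  succ (succ (succ (succ (succ zero))))
type:
  Nat
normal-order step count: 18
term was already normal: no
first contracted redex: a beta-redex


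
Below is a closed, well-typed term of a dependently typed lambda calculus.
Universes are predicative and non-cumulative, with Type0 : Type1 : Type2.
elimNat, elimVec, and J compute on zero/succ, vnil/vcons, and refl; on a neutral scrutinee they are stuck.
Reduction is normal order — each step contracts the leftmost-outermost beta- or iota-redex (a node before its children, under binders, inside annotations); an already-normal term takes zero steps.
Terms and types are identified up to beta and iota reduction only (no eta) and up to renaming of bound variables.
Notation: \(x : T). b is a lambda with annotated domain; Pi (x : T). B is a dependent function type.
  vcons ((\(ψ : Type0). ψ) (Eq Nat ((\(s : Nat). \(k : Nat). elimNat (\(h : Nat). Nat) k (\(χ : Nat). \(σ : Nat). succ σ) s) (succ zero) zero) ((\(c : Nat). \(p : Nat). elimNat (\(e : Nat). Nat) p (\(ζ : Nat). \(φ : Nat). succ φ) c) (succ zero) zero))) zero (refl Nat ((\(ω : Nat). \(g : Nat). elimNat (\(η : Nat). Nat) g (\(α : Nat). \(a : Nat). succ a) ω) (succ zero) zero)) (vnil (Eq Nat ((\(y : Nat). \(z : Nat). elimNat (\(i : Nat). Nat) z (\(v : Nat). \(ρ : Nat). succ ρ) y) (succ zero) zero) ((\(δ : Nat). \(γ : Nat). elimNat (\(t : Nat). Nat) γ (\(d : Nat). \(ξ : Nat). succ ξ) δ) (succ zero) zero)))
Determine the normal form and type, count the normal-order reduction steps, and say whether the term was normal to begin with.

resulting normal form:
  vcons (Eq Nat (succ zero) (succ zero)) zero (refl Nat (succ zero)) (vnil (Eq Nat (succ zero) (succ zero)))
the term's type:
  Vec (Eq Nat (succ zero) (succ zero)) (succ zero)
normal-order step count: 31
already normal: no
first redex: a beta-redex


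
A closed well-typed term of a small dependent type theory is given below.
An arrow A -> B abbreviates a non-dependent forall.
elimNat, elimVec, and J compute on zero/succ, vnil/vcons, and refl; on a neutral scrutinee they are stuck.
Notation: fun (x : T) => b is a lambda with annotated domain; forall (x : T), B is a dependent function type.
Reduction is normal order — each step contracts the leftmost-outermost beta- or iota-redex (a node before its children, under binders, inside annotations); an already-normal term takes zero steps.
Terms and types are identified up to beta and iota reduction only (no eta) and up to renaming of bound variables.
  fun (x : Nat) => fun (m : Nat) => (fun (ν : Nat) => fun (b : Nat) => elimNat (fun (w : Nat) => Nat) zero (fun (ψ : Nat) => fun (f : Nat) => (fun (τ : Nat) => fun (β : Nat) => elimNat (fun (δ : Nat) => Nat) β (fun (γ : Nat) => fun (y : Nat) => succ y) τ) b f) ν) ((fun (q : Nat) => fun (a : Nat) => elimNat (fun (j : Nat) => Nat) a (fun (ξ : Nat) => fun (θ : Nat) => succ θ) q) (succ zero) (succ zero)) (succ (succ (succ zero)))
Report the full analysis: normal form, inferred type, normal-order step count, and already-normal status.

normal form:
  fun (x : Nat) => fun (m : Nat) => succ (succ (succ (succ (succ (succ zero)))))
type:
  Nat -> Nat -> Nat
steps to reach normal form (normal order): 27
term was already normal: no
first redex: a beta-redex


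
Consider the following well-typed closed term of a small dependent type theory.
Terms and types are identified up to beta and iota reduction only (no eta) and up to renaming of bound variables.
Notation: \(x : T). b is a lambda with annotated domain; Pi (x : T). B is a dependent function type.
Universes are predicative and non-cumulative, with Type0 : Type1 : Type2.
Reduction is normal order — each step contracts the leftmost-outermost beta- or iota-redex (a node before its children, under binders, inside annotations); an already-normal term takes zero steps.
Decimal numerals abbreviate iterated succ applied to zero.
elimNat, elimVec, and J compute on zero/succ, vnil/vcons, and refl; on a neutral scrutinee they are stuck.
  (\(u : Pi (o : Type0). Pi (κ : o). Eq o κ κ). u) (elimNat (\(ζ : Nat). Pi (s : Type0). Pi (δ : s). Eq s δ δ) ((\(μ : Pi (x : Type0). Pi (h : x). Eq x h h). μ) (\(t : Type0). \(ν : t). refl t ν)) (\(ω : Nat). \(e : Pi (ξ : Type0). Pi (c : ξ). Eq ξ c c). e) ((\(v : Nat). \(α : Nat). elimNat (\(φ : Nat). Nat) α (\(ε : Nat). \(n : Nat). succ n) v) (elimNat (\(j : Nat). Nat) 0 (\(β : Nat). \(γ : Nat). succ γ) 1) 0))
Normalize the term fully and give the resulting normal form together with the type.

reduced normal form:
  \(u : Type0). \(o : u). refl u o
inferred type:
  Pi (u : Type0). Pi (o : u). Eq u o o


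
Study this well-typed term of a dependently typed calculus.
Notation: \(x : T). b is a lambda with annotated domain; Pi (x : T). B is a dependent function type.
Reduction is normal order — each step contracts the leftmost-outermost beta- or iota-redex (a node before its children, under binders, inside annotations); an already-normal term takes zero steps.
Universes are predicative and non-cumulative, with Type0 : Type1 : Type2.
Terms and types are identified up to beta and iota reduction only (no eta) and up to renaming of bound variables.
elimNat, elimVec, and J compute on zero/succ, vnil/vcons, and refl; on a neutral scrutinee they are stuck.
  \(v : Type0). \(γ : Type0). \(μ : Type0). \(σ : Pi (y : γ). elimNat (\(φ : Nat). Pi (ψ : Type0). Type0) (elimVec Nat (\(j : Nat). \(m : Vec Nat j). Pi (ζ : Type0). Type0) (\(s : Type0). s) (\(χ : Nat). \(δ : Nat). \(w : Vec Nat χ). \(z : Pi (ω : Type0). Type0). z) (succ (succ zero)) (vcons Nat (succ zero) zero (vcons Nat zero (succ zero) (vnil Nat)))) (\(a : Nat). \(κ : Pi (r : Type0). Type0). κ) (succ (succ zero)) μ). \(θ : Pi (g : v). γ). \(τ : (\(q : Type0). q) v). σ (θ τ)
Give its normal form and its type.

normal form:
  \(v : Type0). \(γ : Type0). \(μ : Type0). \(σ : Pi (y : γ). μ). \(φ : Pi (ψ : v). γ). \(j : v). σ (φ j)
type:
  Pi (v : Type0). Pi (γ : Type0). Pi (μ : Type0). Pi (σ : Pi (y : γ). μ). Pi (φ : Pi (ψ : v). γ). Pi (j : v). μ
observation: 20 normal-order steps separate the term from its normal form.


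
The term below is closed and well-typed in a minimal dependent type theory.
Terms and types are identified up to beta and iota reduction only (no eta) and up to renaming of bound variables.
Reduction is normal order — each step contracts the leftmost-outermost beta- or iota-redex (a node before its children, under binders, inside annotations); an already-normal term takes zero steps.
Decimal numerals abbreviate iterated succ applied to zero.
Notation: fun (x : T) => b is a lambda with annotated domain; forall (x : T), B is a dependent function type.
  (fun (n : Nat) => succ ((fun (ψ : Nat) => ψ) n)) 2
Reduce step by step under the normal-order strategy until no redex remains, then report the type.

normal-order reduction:
  (fun (n : Nat) => succ ((fun (ψ : Nat) => ψ) n)) 2
  ~> succ ((fun (n : Nat) => n) 2)
  ~> 3
inferred type:
  Nat


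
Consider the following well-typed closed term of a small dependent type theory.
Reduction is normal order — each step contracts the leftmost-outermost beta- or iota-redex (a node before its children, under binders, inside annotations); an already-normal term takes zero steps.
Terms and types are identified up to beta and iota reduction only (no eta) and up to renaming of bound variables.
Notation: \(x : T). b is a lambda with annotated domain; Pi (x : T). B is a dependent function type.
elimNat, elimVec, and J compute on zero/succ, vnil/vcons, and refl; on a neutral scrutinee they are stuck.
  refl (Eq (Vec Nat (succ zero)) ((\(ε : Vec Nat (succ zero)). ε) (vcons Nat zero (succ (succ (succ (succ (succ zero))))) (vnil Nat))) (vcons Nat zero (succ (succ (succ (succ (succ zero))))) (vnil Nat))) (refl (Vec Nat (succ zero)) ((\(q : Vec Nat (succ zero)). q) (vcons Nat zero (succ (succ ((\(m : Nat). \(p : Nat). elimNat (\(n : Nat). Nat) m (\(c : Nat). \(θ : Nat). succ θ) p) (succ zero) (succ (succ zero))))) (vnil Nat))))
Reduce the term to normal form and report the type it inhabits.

reduced normal form:
  refl (Eq (Vec Nat (succ zero)) (vcons Nat zero (succ (succ (succ (succ (succ zero))))) (vnil Nat)) (vcons Nat zero (succ (succ (succ (succ (succ zero))))) (vnil Nat))) (refl (Vec Nat (succ zero)) (vcons Nat zero (succ (succ (succ (succ (succ zero))))) (vnil Nat)))
the term's type:
  Eq (Eq (Vec Nat (succ zero)) (vcons Nat zero (succ (succ (succ (succ (succ zero))))) (vnil Nat)) (vcons Nat zero (succ (succ (succ (succ (succ zero))))) (vnil Nat))) (refl (Vec Nat (succ zero)) (vcons Nat zero (succ (succ (succ (succ (succ zero))))) (vnil Nat))) (refl (Vec Nat (succ zero)) (vcons Nat zero (succ (succ (succ (succ (succ zero))))) (vnil Nat)))
observation: reduction starts at a beta-redex, and 11 normal-order steps reach the normal form.


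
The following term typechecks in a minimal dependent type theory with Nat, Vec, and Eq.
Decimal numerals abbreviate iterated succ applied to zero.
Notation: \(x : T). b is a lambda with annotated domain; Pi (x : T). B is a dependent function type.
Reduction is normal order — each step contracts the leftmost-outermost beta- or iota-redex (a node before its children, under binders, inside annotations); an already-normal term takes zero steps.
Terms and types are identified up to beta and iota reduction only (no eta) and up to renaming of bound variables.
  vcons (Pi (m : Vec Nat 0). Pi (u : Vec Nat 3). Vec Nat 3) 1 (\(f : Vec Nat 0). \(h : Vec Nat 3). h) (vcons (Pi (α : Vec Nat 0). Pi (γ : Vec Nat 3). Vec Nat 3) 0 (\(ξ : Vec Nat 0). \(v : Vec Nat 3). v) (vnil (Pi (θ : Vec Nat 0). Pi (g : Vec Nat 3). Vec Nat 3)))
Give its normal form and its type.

reduced normal form:
  vcons (Pi (m : Vec Nat 0). Pi (u : Vec Nat 3). Vec Nat 3) 1 (\(f : Vec Nat 0). \(h : Vec Nat 3). h) (vcons (Pi (α : Vec Nat 0). Pi (γ : Vec Nat 3). Vec Nat 3) 0 (\(ξ : Vec Nat 0). \(v : Vec Nat 3). v) (vnil (Pi (θ : Vec Nat 0). Pi (g : Vec Nat 3). Vec Nat 3)))
type:
  Vec (Pi (m : Vec Nat 0). Pi (u : Vec Nat 3). Vec Nat 3) 2


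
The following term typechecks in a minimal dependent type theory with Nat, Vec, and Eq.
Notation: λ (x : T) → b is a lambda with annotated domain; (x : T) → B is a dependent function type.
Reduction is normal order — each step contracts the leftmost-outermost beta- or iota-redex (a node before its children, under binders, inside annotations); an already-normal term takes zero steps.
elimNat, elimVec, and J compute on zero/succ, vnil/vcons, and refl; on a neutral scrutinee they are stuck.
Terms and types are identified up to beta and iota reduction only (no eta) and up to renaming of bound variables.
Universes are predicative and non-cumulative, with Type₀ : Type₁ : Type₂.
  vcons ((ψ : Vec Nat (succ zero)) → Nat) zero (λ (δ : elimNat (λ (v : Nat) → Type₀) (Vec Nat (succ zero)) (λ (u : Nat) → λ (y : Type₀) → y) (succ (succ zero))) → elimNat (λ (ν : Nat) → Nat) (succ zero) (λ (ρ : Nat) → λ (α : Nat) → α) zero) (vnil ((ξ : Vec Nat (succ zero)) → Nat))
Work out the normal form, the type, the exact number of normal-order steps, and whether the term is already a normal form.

reduced normal form:
  vcons ((ψ : Vec Nat (succ zero)) → Nat) zero (λ (δ : Vec Nat (succ zero)) → succ zero) (vnil ((v : Vec Nat (succ zero)) → Nat))
type:
  Vec ((ψ : Vec Nat (succ zero)) → Nat) (succ zero)
normal-order step count: 8
already normal: no
first contracted redex: an elimNat iota-redex


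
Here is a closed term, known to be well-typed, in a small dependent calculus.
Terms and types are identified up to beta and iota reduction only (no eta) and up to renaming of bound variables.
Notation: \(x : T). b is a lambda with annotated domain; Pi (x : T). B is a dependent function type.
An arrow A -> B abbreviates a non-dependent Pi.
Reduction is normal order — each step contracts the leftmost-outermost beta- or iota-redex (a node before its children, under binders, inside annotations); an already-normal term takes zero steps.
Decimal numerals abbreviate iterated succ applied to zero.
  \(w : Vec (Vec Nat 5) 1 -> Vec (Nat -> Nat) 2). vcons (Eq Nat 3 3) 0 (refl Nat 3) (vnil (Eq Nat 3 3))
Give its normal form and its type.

normal form:
  \(w : Vec (Vec Nat 5) 1 -> Vec (Nat -> Nat) 2). vcons (Eq Nat 3 3) 0 (refl Nat 3) (vnil (Eq Nat 3 3))
the term's type:
  (Vec (Vec Nat 5) 1 -> Vec (Nat -> Nat) 2) -> Vec (Eq Nat 3 3) 1


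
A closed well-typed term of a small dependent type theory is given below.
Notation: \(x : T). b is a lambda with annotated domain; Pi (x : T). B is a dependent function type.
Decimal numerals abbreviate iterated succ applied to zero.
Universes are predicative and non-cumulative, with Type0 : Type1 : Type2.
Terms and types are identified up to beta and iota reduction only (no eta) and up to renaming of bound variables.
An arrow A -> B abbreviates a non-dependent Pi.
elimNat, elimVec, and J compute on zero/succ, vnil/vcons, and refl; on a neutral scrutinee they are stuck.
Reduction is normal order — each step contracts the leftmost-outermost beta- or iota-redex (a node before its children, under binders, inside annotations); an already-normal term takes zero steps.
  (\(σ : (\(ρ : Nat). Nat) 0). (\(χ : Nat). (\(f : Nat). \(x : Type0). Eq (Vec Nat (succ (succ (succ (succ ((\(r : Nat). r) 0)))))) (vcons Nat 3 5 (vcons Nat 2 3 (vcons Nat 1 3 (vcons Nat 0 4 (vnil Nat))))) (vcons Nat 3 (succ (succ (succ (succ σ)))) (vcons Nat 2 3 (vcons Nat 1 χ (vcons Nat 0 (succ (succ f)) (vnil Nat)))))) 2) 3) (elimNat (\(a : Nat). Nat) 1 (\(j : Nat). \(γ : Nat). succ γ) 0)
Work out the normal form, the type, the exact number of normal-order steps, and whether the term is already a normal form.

normal form:
  \(σ : Type0). Eq (Vec Nat 4) (vcons Nat 3 5 (vcons Nat 2 3 (vcons Nat 1 3 (vcons Nat 0 4 (vnil Nat))))) (vcons Nat 3 5 (vcons Nat 2 3 (vcons Nat 1 3 (vcons Nat 0 4 (vnil Nat)))))
inferred type:
  Type0 -> Type0
normal-order step count: 5
started in normal form: no
first contracted redex: a beta-redex


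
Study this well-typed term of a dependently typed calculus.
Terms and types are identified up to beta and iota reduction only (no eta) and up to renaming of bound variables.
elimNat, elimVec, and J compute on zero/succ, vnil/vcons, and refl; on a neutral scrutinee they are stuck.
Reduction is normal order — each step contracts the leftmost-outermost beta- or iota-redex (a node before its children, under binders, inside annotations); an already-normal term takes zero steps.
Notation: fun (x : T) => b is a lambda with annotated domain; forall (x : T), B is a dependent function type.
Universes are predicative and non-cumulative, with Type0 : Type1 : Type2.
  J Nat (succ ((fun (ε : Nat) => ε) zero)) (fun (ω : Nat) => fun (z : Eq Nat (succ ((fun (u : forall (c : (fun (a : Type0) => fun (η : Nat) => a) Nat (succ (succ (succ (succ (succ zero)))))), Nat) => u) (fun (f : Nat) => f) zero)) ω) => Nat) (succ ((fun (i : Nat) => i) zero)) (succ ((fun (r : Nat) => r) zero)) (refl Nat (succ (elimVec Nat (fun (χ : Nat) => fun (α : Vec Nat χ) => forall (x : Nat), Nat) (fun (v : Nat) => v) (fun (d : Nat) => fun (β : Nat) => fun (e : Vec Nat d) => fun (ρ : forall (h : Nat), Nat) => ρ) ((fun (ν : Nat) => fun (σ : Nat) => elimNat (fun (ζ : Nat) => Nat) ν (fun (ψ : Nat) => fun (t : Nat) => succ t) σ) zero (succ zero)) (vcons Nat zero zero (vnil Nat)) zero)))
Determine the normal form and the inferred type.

reduced normal form:
  succ zero
type:
  Nat
observation: 2 normal-order steps separate the term from its normal form.


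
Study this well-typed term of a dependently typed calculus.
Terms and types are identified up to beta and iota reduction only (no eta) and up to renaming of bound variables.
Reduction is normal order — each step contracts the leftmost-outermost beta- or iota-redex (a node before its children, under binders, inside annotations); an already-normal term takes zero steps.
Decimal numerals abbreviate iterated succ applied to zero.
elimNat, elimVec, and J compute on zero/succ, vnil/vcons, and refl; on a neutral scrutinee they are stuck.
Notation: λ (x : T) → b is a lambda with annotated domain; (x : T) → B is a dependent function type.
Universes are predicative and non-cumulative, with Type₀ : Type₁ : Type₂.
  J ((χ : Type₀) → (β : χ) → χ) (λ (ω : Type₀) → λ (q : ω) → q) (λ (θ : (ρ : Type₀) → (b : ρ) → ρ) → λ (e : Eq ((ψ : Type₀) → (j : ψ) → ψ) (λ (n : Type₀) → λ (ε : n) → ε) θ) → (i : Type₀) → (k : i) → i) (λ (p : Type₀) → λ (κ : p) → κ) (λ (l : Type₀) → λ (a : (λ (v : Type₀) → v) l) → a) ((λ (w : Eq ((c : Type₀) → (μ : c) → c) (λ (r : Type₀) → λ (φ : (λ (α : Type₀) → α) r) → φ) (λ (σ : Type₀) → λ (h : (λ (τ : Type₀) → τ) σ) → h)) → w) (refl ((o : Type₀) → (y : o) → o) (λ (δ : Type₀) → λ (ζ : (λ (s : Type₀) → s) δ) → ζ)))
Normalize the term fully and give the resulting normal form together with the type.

resulting normal form:
  λ (χ : Type₀) → λ (β : χ) → β
the term's type:
  (χ : Type₀) → (β : χ) → χ
observation: reduction starts at a beta-redex, and 3 normal-order steps reach the normal form.


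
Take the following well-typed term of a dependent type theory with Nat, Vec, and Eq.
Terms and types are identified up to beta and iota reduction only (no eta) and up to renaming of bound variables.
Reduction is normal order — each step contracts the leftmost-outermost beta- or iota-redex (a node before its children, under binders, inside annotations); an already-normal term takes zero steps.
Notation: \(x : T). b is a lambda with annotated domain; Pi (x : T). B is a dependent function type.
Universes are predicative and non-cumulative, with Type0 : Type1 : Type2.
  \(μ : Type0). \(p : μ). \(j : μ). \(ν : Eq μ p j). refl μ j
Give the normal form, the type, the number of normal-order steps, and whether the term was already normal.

resulting normal form:
  \(μ : Type0). \(p : μ). \(j : μ). \(ν : Eq μ p j). refl μ j
the term's type:
  Pi (μ : Type0). Pi (p : μ). Pi (j : μ). Pi (ν : Eq μ p j). Eq μ j j
steps to reach normal form (normal order): 0
term was already normal: yes


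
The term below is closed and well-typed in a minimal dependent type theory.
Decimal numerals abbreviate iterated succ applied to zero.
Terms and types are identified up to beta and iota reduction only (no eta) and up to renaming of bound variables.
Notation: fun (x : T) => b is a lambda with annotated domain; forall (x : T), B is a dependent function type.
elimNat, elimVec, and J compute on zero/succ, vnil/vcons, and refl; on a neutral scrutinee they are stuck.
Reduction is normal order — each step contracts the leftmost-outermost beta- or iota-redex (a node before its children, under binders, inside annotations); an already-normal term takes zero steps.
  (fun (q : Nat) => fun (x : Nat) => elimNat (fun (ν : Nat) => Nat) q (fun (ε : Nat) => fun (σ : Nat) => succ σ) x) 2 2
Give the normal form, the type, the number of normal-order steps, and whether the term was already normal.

normal form:
  4
type:
  Nat
reduction steps (normal order): 9
started in normal form: no
first redex: a beta-redex


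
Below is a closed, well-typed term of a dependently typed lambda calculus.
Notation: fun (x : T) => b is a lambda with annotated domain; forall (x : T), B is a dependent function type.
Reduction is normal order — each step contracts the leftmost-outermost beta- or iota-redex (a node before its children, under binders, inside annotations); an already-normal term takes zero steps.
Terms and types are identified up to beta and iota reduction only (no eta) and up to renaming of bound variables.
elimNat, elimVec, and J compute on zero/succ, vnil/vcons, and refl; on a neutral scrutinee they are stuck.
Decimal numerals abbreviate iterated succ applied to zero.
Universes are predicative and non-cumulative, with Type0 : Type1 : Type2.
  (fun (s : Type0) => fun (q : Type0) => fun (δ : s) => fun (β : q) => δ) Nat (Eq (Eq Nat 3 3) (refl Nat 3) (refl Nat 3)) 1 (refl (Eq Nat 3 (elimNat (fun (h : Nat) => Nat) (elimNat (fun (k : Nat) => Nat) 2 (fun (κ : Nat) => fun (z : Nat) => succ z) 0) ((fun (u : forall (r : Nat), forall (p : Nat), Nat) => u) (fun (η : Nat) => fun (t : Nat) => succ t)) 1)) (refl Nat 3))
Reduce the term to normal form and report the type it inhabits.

reduced normal form:
  1
type:
  Nat
observation: reduction starts at a beta-redex, and 4 normal-order steps reach the normal form.


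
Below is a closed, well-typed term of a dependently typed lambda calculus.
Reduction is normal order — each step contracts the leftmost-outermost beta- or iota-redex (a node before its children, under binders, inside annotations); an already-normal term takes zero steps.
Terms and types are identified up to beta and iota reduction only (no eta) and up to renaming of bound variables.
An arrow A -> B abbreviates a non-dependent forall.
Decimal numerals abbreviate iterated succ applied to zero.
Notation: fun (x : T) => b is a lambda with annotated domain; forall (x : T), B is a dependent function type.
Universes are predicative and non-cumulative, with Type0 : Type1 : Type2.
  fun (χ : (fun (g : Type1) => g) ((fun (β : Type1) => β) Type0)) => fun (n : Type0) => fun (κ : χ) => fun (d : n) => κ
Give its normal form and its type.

reduced normal form:
  fun (χ : Type0) => fun (g : Type0) => fun (β : χ) => fun (n : g) => β
type:
  forall (χ : Type0), forall (g : Type0), χ -> g -> χ
observation: 2 normal-order steps separate the term from its normal form.


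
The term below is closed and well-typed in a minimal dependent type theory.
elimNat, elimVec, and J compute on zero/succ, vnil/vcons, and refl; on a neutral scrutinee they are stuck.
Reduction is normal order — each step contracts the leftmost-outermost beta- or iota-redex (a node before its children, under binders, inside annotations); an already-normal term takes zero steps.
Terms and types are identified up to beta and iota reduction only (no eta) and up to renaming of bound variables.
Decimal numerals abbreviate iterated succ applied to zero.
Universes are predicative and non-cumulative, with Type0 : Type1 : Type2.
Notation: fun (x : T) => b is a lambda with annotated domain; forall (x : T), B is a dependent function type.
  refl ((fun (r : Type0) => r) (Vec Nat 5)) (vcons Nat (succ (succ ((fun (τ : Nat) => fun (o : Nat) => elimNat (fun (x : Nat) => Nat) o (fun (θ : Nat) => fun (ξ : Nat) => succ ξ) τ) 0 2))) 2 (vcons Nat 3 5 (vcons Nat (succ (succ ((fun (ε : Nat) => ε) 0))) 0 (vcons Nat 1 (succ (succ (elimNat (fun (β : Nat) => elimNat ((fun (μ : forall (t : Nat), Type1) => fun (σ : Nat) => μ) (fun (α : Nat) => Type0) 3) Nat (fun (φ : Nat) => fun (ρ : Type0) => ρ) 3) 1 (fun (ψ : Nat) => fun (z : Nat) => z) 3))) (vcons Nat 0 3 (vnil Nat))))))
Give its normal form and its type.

reduced normal form:
  refl (Vec Nat 5) (vcons Nat 4 2 (vcons Nat 3 5 (vcons Nat 2 0 (vcons Nat 1 3 (vcons Nat 0 3 (vnil Nat))))))
type:
  Eq (Vec Nat 5) (vcons Nat 4 2 (vcons Nat 3 5 (vcons Nat 2 0 (vcons Nat 1 3 (vcons Nat 0 3 (vnil Nat)))))) (vcons Nat 4 2 (vcons Nat 3 5 (vcons Nat 2 0 (vcons Nat 1 3 (vcons Nat 0 3 (vnil Nat))))))
observation: 15 normal-order steps normalize the term, beginning with a beta-redex.


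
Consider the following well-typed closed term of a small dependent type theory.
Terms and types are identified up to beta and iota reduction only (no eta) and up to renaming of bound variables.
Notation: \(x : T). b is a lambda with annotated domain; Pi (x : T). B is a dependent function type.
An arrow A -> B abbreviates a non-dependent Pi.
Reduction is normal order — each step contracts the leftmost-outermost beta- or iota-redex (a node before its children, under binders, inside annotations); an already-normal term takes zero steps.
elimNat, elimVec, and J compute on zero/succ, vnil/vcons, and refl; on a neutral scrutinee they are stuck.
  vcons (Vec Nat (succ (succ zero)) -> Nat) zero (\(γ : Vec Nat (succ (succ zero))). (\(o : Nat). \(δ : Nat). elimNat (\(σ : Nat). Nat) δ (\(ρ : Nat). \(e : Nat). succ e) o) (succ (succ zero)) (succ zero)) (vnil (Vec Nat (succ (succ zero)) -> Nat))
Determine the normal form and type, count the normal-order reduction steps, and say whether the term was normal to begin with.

resulting normal form:
  vcons (Vec Nat (succ (succ zero)) -> Nat) zero (\(γ : Vec Nat (succ (succ zero))). succ (succ (succ zero))) (vnil (Vec Nat (succ (succ zero)) -> Nat))
the term's type:
  Vec (Vec Nat (succ (succ zero)) -> Nat) (succ zero)
normal-order step count: 9
term was already normal: no
first redex: a beta-redex


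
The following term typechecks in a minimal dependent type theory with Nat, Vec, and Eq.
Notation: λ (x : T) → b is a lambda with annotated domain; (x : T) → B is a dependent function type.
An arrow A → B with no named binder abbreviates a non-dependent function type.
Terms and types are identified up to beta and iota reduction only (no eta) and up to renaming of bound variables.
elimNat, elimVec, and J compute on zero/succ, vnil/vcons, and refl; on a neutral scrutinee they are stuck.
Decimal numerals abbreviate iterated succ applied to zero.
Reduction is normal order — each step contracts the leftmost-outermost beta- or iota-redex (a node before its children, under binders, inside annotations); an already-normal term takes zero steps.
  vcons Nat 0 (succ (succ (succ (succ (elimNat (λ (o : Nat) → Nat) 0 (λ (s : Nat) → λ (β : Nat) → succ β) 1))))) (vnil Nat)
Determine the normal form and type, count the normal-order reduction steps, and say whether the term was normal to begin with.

normal form:
  vcons Nat 0 5 (vnil Nat)
the term's type:
  Vec Nat 1
steps to reach normal form (normal order): 4
already normal: no
first contracted redex: an elimNat iota-redex


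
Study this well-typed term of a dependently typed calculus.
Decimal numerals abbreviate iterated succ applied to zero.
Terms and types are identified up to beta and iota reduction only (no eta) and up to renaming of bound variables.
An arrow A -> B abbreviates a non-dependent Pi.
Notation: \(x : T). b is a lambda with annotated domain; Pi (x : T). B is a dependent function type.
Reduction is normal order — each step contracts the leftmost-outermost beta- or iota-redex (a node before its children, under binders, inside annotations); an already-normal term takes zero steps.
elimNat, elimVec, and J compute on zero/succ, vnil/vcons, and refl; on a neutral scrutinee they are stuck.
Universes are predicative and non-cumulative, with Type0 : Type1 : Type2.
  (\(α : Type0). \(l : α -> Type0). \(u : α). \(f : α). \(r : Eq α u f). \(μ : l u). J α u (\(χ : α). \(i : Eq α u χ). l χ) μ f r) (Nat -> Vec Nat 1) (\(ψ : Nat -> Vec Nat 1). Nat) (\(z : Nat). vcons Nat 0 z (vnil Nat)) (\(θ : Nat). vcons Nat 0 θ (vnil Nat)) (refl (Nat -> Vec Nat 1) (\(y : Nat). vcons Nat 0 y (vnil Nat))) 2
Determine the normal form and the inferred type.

normal form:
  2
the term's type:
  Nat


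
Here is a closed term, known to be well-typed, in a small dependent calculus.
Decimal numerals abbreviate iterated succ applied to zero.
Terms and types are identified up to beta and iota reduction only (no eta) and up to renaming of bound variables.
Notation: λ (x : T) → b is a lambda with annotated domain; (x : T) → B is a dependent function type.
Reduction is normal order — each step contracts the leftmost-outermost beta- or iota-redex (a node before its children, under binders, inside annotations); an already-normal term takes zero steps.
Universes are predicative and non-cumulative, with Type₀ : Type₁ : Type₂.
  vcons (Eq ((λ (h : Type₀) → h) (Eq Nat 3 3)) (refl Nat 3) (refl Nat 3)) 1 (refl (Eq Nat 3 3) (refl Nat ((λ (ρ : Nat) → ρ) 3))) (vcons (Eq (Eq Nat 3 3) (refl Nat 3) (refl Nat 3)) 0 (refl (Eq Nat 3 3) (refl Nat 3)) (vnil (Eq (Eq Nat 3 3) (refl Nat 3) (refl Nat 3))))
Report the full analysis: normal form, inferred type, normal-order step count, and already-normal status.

reduced normal form:
  vcons (Eq (Eq Nat 3 3) (refl Nat 3) (refl Nat 3)) 1 (refl (Eq Nat 3 3) (refl Nat 3)) (vcons (Eq (Eq Nat 3 3) (refl Nat 3) (refl Nat 3)) 0 (refl (Eq Nat 3 3) (refl Nat 3)) (vnil (Eq (Eq Nat 3 3) (refl Nat 3) (refl Nat 3))))
type:
  Vec (Eq (Eq Nat 3 3) (refl Nat 3) (refl Nat 3)) 2
reduction steps (normal order): 2
term was already normal: no
first contracted redex: a beta-redex


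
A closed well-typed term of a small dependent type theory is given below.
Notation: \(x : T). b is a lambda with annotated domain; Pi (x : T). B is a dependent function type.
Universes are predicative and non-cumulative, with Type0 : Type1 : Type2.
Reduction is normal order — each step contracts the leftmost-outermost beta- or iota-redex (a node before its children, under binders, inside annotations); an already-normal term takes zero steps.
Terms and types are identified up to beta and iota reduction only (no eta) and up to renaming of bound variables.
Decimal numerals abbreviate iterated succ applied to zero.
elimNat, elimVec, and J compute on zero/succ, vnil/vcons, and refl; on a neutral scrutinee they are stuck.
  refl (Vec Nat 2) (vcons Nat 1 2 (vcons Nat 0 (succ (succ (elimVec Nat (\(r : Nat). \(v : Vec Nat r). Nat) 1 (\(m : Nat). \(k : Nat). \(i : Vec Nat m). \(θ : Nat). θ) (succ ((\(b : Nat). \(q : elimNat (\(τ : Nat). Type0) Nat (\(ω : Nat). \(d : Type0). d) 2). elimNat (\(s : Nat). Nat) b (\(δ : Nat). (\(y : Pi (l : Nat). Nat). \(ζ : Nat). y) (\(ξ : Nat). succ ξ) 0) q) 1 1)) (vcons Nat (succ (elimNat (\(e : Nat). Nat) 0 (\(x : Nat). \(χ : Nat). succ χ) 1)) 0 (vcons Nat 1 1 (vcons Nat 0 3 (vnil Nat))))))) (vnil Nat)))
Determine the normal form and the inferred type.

normal form:
  refl (Vec Nat 2) (vcons Nat 1 2 (vcons Nat 0 3 (vnil Nat)))
the term's type:
  Eq (Vec Nat 2) (vcons Nat 1 2 (vcons Nat 0 3 (vnil Nat))) (vcons Nat 1 2 (vcons Nat 0 3 (vnil Nat)))


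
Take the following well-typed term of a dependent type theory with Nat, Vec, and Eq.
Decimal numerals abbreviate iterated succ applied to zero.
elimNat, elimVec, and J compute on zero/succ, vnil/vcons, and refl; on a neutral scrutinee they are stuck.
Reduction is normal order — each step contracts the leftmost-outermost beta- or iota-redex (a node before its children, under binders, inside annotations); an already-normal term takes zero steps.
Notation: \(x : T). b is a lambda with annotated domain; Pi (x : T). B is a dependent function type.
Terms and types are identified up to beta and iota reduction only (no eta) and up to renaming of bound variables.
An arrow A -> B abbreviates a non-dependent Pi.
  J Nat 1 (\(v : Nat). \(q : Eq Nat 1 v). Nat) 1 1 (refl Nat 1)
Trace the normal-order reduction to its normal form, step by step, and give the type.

normal-order reduction:
  J Nat 1 (\(v : Nat). \(q : Eq Nat 1 v). Nat) 1 1 (refl Nat 1)
  ~> 1
type:
  Nat


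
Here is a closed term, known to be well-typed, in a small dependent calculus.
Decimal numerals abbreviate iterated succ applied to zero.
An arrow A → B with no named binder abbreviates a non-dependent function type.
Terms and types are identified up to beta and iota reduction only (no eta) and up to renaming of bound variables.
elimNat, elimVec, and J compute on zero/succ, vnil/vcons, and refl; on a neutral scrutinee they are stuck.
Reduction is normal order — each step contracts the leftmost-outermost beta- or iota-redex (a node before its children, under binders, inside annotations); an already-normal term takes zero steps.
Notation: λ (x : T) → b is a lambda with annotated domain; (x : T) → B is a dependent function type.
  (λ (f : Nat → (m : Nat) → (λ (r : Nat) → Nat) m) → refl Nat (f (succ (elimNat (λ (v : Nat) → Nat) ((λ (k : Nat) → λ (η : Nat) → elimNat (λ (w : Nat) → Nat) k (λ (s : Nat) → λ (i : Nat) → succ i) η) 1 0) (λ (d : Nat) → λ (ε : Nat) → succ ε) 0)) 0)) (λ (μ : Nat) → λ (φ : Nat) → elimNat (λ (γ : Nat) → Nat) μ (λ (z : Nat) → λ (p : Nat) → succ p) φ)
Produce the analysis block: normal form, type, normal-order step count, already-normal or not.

normal form:
  refl Nat 2
type:
  Eq Nat 2 2
steps to reach normal form (normal order): 8
term was already normal: no
first contracted redex: a beta-redex


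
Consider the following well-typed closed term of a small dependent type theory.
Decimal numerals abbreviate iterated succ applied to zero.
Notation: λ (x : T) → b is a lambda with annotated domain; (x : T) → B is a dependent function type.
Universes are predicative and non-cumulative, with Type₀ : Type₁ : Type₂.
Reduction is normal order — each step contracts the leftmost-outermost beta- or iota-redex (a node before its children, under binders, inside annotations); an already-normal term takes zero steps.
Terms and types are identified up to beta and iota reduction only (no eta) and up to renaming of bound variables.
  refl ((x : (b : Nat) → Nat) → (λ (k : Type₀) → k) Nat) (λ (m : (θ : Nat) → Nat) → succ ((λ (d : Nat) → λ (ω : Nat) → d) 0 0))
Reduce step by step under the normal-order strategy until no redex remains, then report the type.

normal-order reduction sequence:
  refl ((x : (b : Nat) → Nat) → (λ (k : Type₀) → k) Nat) (λ (m : (θ : Nat) → Nat) → succ ((λ (d : Nat) → λ (ω : Nat) → d) 0 0))
  ~> refl ((x : (b : Nat) → Nat) → Nat) (λ (k : (m : Nat) → Nat) → succ ((λ (θ : Nat) → λ (d : Nat) → θ) 0 0))
  ~> refl ((x : (b : Nat) → Nat) → Nat) (λ (k : (m : Nat) → Nat) → succ ((λ (θ : Nat) → 0) 0))
  ~> refl ((x : (b : Nat) → Nat) → Nat) (λ (k : (m : Nat) → Nat) → 1)
inferred type:
  Eq ((x : (b : Nat) → Nat) → Nat) (λ (k : (m : Nat) → Nat) → 1) (λ (θ : (d : Nat) → Nat) → 1)


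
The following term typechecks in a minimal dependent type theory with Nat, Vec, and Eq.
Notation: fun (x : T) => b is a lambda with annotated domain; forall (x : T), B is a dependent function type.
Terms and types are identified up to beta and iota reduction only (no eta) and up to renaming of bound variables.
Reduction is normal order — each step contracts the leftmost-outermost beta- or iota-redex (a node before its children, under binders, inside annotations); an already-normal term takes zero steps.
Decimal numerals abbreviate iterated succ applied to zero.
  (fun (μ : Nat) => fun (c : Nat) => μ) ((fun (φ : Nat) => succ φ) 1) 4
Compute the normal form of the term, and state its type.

reduced normal form:
  2
the term's type:
  Nat


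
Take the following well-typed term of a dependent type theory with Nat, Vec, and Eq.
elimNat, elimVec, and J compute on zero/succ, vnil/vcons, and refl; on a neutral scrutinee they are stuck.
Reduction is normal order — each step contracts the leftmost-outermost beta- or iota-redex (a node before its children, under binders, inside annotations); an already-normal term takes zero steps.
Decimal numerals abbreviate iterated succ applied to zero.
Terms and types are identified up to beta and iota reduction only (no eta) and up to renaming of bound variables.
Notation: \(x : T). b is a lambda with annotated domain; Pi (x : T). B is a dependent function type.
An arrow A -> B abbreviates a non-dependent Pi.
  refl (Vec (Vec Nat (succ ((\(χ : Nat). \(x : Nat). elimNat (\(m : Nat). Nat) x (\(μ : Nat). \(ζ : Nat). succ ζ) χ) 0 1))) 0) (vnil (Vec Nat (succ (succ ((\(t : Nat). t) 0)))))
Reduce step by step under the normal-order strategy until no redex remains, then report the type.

reduction (normal order):
  refl (Vec (Vec Nat (succ ((\(χ : Nat). \(x : Nat). elimNat (\(m : Nat). Nat) x (\(μ : Nat). \(ζ : Nat). succ ζ) χ) 0 1))) 0) (vnil (Vec Nat (succ (succ ((\(t : Nat). t) 0)))))
  ~> refl (Vec (Vec Nat (succ ((\(χ : Nat). elimNat (\(x : Nat). Nat) χ (\(m : Nat). \(μ : Nat). succ μ) 0) 1))) 0) (vnil (Vec Nat (succ (succ ((\(ζ : Nat). ζ) 0)))))
  ~> refl (Vec (Vec Nat (succ (elimNat (\(χ : Nat). Nat) 1 (\(x : Nat). \(m : Nat). succ m) 0))) 0) (vnil (Vec Nat (succ (succ ((\(μ : Nat). μ) 0)))))
  ~> refl (Vec (Vec Nat 2) 0) (vnil (Vec Nat (succ (succ ((\(χ : Nat). χ) 0)))))
  ~> refl (Vec (Vec Nat 2) 0) (vnil (Vec Nat 2))
the term's type:
  Eq (Vec (Vec Nat 2) 0) (vnil (Vec Nat 2)) (vnil (Vec Nat 2))
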